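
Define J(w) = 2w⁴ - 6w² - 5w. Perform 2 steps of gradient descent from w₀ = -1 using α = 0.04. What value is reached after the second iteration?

-0.93768448

J′(w) = 8w³ - 12w - 5
Step 1: J′(-1) = -1; w₁ = -1 − 0.04·(-1) = -0.96
Step 2: J′(-0.96) = -0.557888; w₂ = -0.96 − 0.04·(-0.557888) = -0.93768448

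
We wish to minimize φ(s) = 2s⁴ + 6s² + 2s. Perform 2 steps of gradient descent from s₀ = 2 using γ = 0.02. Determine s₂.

0.11072

φ′(s) = 8s³ + 12s + 2
s₁ = 2 − 0.02·90 = 0.2
s₂ = 0.2 − 0.02·4.464 = 0.11072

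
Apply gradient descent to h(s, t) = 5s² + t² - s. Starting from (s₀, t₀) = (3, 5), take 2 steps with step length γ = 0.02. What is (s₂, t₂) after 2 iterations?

(1.956, 4.608)

∇h = (10s - 1, 2t)
(s₁, t₁) = (3, 5) − 0.02·(29, 10) = (2.42, 4.8)
(s₂, t₂) = (2.42, 4.8) − 0.02·(23.2, 9.6) = (1.956, 4.608)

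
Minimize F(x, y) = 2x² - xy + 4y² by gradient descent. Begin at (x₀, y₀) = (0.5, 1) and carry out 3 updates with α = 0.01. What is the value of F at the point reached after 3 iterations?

∇F = (4x - y, -x + 8y)
Step 1: at (0.5, 1), ∇F = (1, 7.5) → (0.5, 1) − 0.01·(1, 7.5) = (0.49, 0.925)
Step 2: at (0.49, 0.925), ∇F = (1.035, 6.91) → (0.49, 0.925) − 0.01·(1.035, 6.91) = (0.47965, 0.8559)
Step 3: at (0.47965, 0.8559), ∇F = (1.0627, 6.36755) → (0.47965, 0.8559) − 0.01·(1.0627, 6.36755) = (0.469023, 0.7922245)
F(0.469023, 0.7922245) = 2.5788722709955

2.5788722709955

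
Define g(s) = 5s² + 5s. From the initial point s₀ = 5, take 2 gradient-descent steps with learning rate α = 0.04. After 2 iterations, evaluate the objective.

18.352

g′(s) = 10s + 5
Step 1: g′(5) = 55; s₁ = 5 − 0.04·55 = 2.8
Step 2: g′(2.8) = 33; s₂ = 2.8 − 0.04·33 = 1.48
g(1.48) = 18.352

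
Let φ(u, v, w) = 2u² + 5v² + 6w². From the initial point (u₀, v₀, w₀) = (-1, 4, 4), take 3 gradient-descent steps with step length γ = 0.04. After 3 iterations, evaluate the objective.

6.333054590976

∇φ = (4u, 10v, 12w)
Step 1: at (-1, 4, 4), ∇φ = (-4, 40, 48) → (-1, 4, 4) − 0.04·(-4, 40, 48) = (-0.84, 2.4, 2.08)
Step 2: at (-0.84, 2.4, 2.08), ∇φ = (-3.36, 24, 24.96) → (-0.84, 2.4, 2.08) − 0.04·(-3.36, 24, 24.96) = (-0.7056, 1.44, 1.0816)
Step 3: at (-0.7056, 1.44, 1.0816), ∇φ = (-2.8224, 14.4, 12.9792) → (-0.7056, 1.44, 1.0816) − 0.04·(-2.8224, 14.4, 12.9792) = (-0.592704, 0.864, 0.562432)
φ(-0.592704, 0.864, 0.562432) = 6.333054590976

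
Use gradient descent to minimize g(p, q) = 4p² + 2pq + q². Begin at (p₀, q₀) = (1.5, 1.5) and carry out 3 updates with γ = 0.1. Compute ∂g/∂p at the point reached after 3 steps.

∇g = (8p + 2q, 2p + 2q)
(p₁, q₁) = (1.5, 1.5) − 0.1·(15, 6) = (0, 0.9)
(p₂, q₂) = (0, 0.9) − 0.1·(1.8, 1.8) = (-0.18, 0.72)
(p₃, q₃) = (-0.18, 0.72) − 0.1·(0, 1.08) = (-0.18, 0.612)
∂g/∂p at (-0.18, 0.612) = -0.216

-0.216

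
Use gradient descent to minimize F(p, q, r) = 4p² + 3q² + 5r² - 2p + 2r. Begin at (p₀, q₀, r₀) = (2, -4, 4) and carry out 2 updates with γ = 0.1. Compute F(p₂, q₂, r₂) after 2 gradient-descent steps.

0.7984

∇F = (8p - 2, 6q, 10r + 2)
Step 1: at (2, -4, 4), ∇F = (14, -24, 42) → (2, -4, 4) − 0.1·(14, -24, 42) = (0.6, -1.6, -0.2)
Step 2: at (0.6, -1.6, -0.2), ∇F = (2.8, -9.6, 0) → (0.6, -1.6, -0.2) − 0.1·(2.8, -9.6, 0) = (0.32, -0.64, -0.2)
F(0.32, -0.64, -0.2) = 0.7984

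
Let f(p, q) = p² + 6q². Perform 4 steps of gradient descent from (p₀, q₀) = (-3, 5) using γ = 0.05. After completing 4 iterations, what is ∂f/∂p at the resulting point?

-3.9366

∇f = (2p, 12q)
(p₁, q₁) = (-3, 5) − 0.05·(-6, 60) = (-2.7, 2)
(p₂, q₂) = (-2.7, 2) − 0.05·(-5.4, 24) = (-2.43, 0.8)
(p₃, q₃) = (-2.43, 0.8) − 0.05·(-4.86, 9.6) = (-2.187, 0.32)
(p₄, q₄) = (-2.187, 0.32) − 0.05·(-4.374, 3.84) = (-1.9683, 0.128)
∂f/∂p at (-1.9683, 0.128) = -3.9366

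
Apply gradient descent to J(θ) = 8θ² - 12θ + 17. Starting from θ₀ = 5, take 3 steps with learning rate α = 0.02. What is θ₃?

2.086336

J′(θ) = 16θ - 12
θ₁ = 5 − 0.02·68 = 3.64
θ₂ = 3.64 − 0.02·46.24 = 2.7152
θ₃ = 2.7152 − 0.02·31.4432 = 2.086336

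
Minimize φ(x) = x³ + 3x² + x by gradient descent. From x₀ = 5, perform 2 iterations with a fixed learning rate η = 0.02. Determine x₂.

φ′(x) = 3x² + 6x + 1
x₁ = 5 − 0.02·106 = 2.88
x₂ = 2.88 − 0.02·43.1632 = 2.016736

2.016736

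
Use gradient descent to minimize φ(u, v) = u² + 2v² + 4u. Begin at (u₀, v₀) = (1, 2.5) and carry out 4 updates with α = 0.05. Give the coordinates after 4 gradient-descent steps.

(-0.0317, 1.024)

∇φ = (2u + 4, 4v)
Step 1: at (1, 2.5), ∇φ = (6, 10) → (1, 2.5) − 0.05·(6, 10) = (0.7, 2)
Step 2: at (0.7, 2), ∇φ = (5.4, 8) → (0.7, 2) − 0.05·(5.4, 8) = (0.43, 1.6)
Step 3: at (0.43, 1.6), ∇φ = (4.86, 6.4) → (0.43, 1.6) − 0.05·(4.86, 6.4) = (0.187, 1.28)
Step 4: at (0.187, 1.28), ∇φ = (4.374, 5.12) → (0.187, 1.28) − 0.05·(4.374, 5.12) = (-0.0317, 1.024)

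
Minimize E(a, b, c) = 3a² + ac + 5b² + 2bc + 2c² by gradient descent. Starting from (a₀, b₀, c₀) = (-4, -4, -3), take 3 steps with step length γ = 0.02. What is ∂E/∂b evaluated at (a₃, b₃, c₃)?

-21.658208

∇E = (6a + c, 10b + 2c, a + 2b + 4c)
(a₁, b₁, c₁) = (-4, -4, -3) − 0.02·(-27, -46, -24) = (-3.46, -3.08, -2.52)
(a₂, b₂, c₂) = (-3.46, -3.08, -2.52) − 0.02·(-23.28, -35.84, -19.7) = (-2.9944, -2.3632, -2.126)
(a₃, b₃, c₃) = (-2.9944, -2.3632, -2.126) − 0.02·(-20.0924, -27.884, -16.2248) = (-2.592552, -1.80552, -1.801504)
∂E/∂b at (-2.592552, -1.80552, -1.801504) = -21.658208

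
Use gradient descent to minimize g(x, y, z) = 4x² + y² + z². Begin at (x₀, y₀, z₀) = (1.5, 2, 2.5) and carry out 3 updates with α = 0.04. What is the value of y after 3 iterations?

∇g = (8x, 2y, 2z)
(x₁, y₁, z₁) = (1.5, 2, 2.5) − 0.04·(12, 4, 5) = (1.02, 1.84, 2.3)
(x₂, y₂, z₂) = (1.02, 1.84, 2.3) − 0.04·(8.16, 3.68, 4.6) = (0.6936, 1.6928, 2.116)
(x₃, y₃, z₃) = (0.6936, 1.6928, 2.116) − 0.04·(5.5488, 3.3856, 4.232) = (0.471648, 1.557376, 1.94672)
y = 1.557376

1.557376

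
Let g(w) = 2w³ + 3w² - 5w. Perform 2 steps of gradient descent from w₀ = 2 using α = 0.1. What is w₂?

-0.666

g′(w) = 6w² + 6w - 5
w₁ = 2 − 0.1·31 = -1.1
w₂ = -1.1 − 0.1·(-4.34) = -0.666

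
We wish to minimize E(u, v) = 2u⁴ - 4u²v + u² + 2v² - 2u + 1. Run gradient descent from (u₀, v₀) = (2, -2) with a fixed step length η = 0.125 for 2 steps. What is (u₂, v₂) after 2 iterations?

(1059.203125, 53.03125)

∇E = (8u³ - 8uv + 2u - 2, -4u² + 4v)
Step 1: at (2, -2), ∇E = (98, -24) → (2, -2) − 0.125·(98, -24) = (-10.25, 1)
Step 2: at (-10.25, 1), ∇E = (-8555.625, -416.25) → (-10.25, 1) − 0.125·(-8555.625, -416.25) = (1059.203125, 53.03125)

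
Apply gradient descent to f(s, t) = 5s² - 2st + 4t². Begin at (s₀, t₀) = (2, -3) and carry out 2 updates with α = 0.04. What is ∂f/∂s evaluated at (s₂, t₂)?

6.6592

∇f = (10s - 2t, -2s + 8t)
Step 1: at (2, -3), ∇f = (26, -28) → (2, -3) − 0.04·(26, -28) = (0.96, -1.88)
Step 2: at (0.96, -1.88), ∇f = (13.36, -16.96) → (0.96, -1.88) − 0.04·(13.36, -16.96) = (0.4256, -1.2016)
∂f/∂s at (0.4256, -1.2016) = 6.6592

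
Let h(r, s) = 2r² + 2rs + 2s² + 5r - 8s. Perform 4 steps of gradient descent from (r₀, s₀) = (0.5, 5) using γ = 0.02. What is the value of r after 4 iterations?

-0.65141504

∇h = (4r + 2s + 5, 2r + 4s - 8)
(r₁, s₁) = (0.5, 5) − 0.02·(17, 13) = (0.16, 4.74)
(r₂, s₂) = (0.16, 4.74) − 0.02·(15.12, 11.28) = (-0.1424, 4.5144)
(r₃, s₃) = (-0.1424, 4.5144) − 0.02·(13.4592, 9.7728) = (-0.411584, 4.318944)
(r₄, s₄) = (-0.411584, 4.318944) − 0.02·(11.991552, 8.452608) = (-0.65141504, 4.14989184)
r = -0.65141504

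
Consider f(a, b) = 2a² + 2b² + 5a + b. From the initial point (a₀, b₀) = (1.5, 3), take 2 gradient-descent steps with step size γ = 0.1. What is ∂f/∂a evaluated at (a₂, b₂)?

∇f = (4a + 5, 4b + 1)
(a₁, b₁) = (1.5, 3) − 0.1·(11, 13) = (0.4, 1.7)
(a₂, b₂) = (0.4, 1.7) − 0.1·(6.6, 7.8) = (-0.26, 0.92)
∂f/∂a at (-0.26, 0.92) = 3.96

3.96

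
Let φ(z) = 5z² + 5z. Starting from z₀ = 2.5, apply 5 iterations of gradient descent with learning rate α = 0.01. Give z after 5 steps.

1.27147

φ′(z) = 10z + 5
z₁ = 2.5 − 0.01·30 = 2.2
z₂ = 2.2 − 0.01·27 = 1.93
z₃ = 1.93 − 0.01·24.3 = 1.687
z₄ = 1.687 − 0.01·21.87 = 1.4683
z₅ = 1.4683 − 0.01·19.683 = 1.27147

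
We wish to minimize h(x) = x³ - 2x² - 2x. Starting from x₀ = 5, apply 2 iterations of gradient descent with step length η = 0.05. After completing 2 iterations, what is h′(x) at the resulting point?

2.758185421875

h′(x) = 3x² - 4x - 2
x₁ = 5 − 0.05·53 = 2.35
x₂ = 2.35 − 0.05·5.1675 = 2.091625
h′(x) at (2.091625) = 2.758185421875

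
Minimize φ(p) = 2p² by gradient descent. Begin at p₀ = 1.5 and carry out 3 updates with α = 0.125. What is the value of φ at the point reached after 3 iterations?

φ′(p) = 4p
Step 1: φ′(1.5) = 6; p₁ = 1.5 − 0.125·6 = 0.75
Step 2: φ′(0.75) = 3; p₂ = 0.75 − 0.125·3 = 0.375
Step 3: φ′(0.375) = 1.5; p₃ = 0.375 − 0.125·1.5 = 0.1875
φ(0.1875) = 0.0703125

0.0703125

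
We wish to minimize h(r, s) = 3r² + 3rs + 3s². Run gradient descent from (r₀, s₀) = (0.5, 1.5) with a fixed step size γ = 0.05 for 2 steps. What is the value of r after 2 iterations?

-0.05875

∇h = (6r + 3s, 3r + 6s)
Step 1: at (0.5, 1.5), ∇h = (7.5, 10.5) → (0.5, 1.5) − 0.05·(7.5, 10.5) = (0.125, 0.975)
Step 2: at (0.125, 0.975), ∇h = (3.675, 6.225) → (0.125, 0.975) − 0.05·(3.675, 6.225) = (-0.05875, 0.66375)
r = -0.05875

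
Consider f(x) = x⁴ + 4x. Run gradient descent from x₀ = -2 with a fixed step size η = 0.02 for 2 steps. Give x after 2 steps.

f′(x) = 4x³ + 4
Step 1: f′(-2) = -28; x₁ = -2 − 0.02·(-28) = -1.44
Step 2: f′(-1.44) = -7.943936; x₂ = -1.44 − 0.02·(-7.943936) = -1.28112128

-1.28112128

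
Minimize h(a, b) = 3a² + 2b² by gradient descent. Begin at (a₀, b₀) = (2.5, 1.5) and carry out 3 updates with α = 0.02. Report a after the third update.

∇h = (6a, 4b)
Step 1: at (2.5, 1.5), ∇h = (15, 6) → (2.5, 1.5) − 0.02·(15, 6) = (2.2, 1.38)
Step 2: at (2.2, 1.38), ∇h = (13.2, 5.52) → (2.2, 1.38) − 0.02·(13.2, 5.52) = (1.936, 1.2696)
Step 3: at (1.936, 1.2696), ∇h = (11.616, 5.0784) → (1.936, 1.2696) − 0.02·(11.616, 5.0784) = (1.70368, 1.168032)
a = 1.70368

1.70368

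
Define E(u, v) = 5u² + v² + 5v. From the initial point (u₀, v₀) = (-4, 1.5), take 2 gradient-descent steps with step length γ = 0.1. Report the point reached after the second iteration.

(0, 0.06)

∇E = (10u, 2v + 5)
(u₁, v₁) = (-4, 1.5) − 0.1·(-40, 8) = (0, 0.7)
(u₂, v₂) = (0, 0.7) − 0.1·(0, 6.4) = (0, 0.06)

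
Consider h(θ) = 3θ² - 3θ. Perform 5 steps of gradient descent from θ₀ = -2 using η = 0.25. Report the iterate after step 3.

0.8125

h′(θ) = 6θ - 3
Step 1: h′(-2) = -15; θ₁ = -2 − 0.25·(-15) = 1.75
Step 2: h′(1.75) = 7.5; θ₂ = 1.75 − 0.25·7.5 = -0.125
Step 3: h′(-0.125) = -3.75; θ₃ = -0.125 − 0.25·(-3.75) = 0.8125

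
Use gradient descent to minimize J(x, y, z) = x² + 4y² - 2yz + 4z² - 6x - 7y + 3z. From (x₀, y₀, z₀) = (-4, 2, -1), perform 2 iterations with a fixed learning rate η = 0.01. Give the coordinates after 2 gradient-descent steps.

∇J = (2x - 6, 8y - 2z - 7, -2y + 8z + 3)
(x₁, y₁, z₁) = (-4, 2, -1) − 0.01·(-14, 11, -9) = (-3.86, 1.89, -0.91)
(x₂, y₂, z₂) = (-3.86, 1.89, -0.91) − 0.01·(-13.72, 9.94, -8.06) = (-3.7228, 1.7906, -0.8294)

(-3.7228, 1.7906, -0.8294)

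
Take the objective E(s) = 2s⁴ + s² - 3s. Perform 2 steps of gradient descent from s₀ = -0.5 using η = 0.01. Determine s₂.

-0.40371

E′(s) = 8s³ + 2s - 3
s₁ = -0.5 − 0.01·(-5) = -0.45
s₂ = -0.45 − 0.01·(-4.629) = -0.40371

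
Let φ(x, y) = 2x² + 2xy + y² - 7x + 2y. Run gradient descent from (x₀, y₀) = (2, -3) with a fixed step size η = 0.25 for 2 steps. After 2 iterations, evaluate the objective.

-19.296875

∇φ = (4x + 2y - 7, 2x + 2y + 2)
Step 1: at (2, -3), ∇φ = (-5, 0) → (2, -3) − 0.25·(-5, 0) = (3.25, -3)
Step 2: at (3.25, -3), ∇φ = (0, 2.5) → (3.25, -3) − 0.25·(0, 2.5) = (3.25, -3.625)
φ(3.25, -3.625) = -19.296875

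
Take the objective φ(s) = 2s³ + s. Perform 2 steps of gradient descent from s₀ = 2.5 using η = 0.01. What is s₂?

φ′(s) = 6s² + 1
Step 1: φ′(2.5) = 38.5; s₁ = 2.5 − 0.01·38.5 = 2.115
Step 2: φ′(2.115) = 27.83935; s₂ = 2.115 − 0.01·27.83935 = 1.8366065

1.8366065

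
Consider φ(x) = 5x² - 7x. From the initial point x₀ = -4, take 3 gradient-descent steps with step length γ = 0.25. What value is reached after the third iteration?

φ′(x) = 10x - 7
Step 1: φ′(-4) = -47; x₁ = -4 − 0.25·(-47) = 7.75
Step 2: φ′(7.75) = 70.5; x₂ = 7.75 − 0.25·70.5 = -9.875
Step 3: φ′(-9.875) = -105.75; x₃ = -9.875 − 0.25·(-105.75) = 16.5625

16.5625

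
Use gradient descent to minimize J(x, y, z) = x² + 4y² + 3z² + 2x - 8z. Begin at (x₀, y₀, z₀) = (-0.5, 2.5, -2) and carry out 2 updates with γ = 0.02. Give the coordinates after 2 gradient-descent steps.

∇J = (2x + 2, 8y, 6z - 8)
(x₁, y₁, z₁) = (-0.5, 2.5, -2) − 0.02·(1, 20, -20) = (-0.52, 2.1, -1.6)
(x₂, y₂, z₂) = (-0.52, 2.1, -1.6) − 0.02·(0.96, 16.8, -17.6) = (-0.5392, 1.764, -1.248)

(-0.5392, 1.764, -1.248)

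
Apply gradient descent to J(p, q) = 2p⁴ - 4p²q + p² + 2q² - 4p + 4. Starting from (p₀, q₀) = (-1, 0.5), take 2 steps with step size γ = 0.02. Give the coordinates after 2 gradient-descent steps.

∇J = (8p³ - 8pq + 2p - 4, -4p² + 4q)
Step 1: at (-1, 0.5), ∇J = (-10, -2) → (-1, 0.5) − 0.02·(-10, -2) = (-0.8, 0.54)
Step 2: at (-0.8, 0.54), ∇J = (-6.24, -0.4) → (-0.8, 0.54) − 0.02·(-6.24, -0.4) = (-0.6752, 0.548)

(-0.6752, 0.548)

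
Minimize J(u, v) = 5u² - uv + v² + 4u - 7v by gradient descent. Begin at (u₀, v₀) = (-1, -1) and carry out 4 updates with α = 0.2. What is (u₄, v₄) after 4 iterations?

∇J = (10u - v + 4, -u + 2v - 7)
Step 1: at (-1, -1), ∇J = (-5, -8) → (-1, -1) − 0.2·(-5, -8) = (0, 0.6)
Step 2: at (0, 0.6), ∇J = (3.4, -5.8) → (0, 0.6) − 0.2·(3.4, -5.8) = (-0.68, 1.76)
Step 3: at (-0.68, 1.76), ∇J = (-4.56, -2.8) → (-0.68, 1.76) − 0.2·(-4.56, -2.8) = (0.232, 2.32)
Step 4: at (0.232, 2.32), ∇J = (4, -2.592) → (0.232, 2.32) − 0.2·(4, -2.592) = (-0.568, 2.8384)

(-0.568, 2.8384)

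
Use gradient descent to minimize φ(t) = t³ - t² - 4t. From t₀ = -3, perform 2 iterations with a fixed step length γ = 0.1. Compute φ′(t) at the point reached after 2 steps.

φ′(t) = 3t² - 2t - 4
Step 1: φ′(-3) = 29; t₁ = -3 − 0.1·29 = -5.9
Step 2: φ′(-5.9) = 112.23; t₂ = -5.9 − 0.1·112.23 = -17.123
φ′(t) at (-17.123) = 909.837387

909.837387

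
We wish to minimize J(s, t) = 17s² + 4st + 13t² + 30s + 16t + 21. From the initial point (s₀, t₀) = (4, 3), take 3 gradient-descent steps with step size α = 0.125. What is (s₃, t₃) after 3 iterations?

(-217.453125, -102.921875)

∇J = (34s + 4t + 30, 4s + 26t + 16)
Step 1: at (4, 3), ∇J = (178, 110) → (4, 3) − 0.125·(178, 110) = (-18.25, -10.75)
Step 2: at (-18.25, -10.75), ∇J = (-633.5, -336.5) → (-18.25, -10.75) − 0.125·(-633.5, -336.5) = (60.9375, 31.3125)
Step 3: at (60.9375, 31.3125), ∇J = (2227.125, 1073.875) → (60.9375, 31.3125) − 0.125·(2227.125, 1073.875) = (-217.453125, -102.921875)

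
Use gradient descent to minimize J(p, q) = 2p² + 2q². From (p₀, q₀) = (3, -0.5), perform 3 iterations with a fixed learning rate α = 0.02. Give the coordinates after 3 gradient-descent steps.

∇J = (4p, 4q)
Step 1: at (3, -0.5), ∇J = (12, -2) → (3, -0.5) − 0.02·(12, -2) = (2.76, -0.46)
Step 2: at (2.76, -0.46), ∇J = (11.04, -1.84) → (2.76, -0.46) − 0.02·(11.04, -1.84) = (2.5392, -0.4232)
Step 3: at (2.5392, -0.4232), ∇J = (10.1568, -1.6928) → (2.5392, -0.4232) − 0.02·(10.1568, -1.6928) = (2.336064, -0.389344)

(2.336064, -0.389344)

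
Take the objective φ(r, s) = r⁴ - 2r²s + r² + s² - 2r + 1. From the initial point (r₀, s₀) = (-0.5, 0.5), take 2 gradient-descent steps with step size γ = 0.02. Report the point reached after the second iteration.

∇φ = (4r³ - 4rs + 2r - 2, -2r² + 2s)
(r₁, s₁) = (-0.5, 0.5) − 0.02·(-2.5, 0.5) = (-0.45, 0.49)
(r₂, s₂) = (-0.45, 0.49) − 0.02·(-2.3825, 0.575) = (-0.40235, 0.4785)

(-0.40235, 0.4785)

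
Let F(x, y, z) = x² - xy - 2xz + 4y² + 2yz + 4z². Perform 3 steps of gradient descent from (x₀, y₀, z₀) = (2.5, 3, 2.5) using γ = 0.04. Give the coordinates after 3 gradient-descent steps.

∇F = (2x - y - 2z, -x + 8y + 2z, -2x + 2y + 8z)
(x₁, y₁, z₁) = (2.5, 3, 2.5) − 0.04·(-3, 26.5, 21) = (2.62, 1.94, 1.66)
(x₂, y₂, z₂) = (2.62, 1.94, 1.66) − 0.04·(-0.02, 16.22, 11.92) = (2.6208, 1.2912, 1.1832)
(x₃, y₃, z₃) = (2.6208, 1.2912, 1.1832) − 0.04·(1.584, 10.0752, 6.8064) = (2.55744, 0.888192, 0.910944)

(2.55744, 0.888192, 0.910944)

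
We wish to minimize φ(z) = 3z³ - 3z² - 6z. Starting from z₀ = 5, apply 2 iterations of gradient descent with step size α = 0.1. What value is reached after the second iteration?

-195.529

φ′(z) = 9z² - 6z - 6
Step 1: φ′(5) = 189; z₁ = 5 − 0.1·189 = -13.9
Step 2: φ′(-13.9) = 1816.29; z₂ = -13.9 − 0.1·1816.29 = -195.529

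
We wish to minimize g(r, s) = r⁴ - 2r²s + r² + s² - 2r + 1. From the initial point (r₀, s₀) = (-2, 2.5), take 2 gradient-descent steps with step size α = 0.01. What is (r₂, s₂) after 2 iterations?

(-1.70664128, 2.545648)

∇g = (4r³ - 4rs + 2r - 2, -2r² + 2s)
(r₁, s₁) = (-2, 2.5) − 0.01·(-18, -3) = (-1.82, 2.53)
(r₂, s₂) = (-1.82, 2.53) − 0.01·(-11.335872, -1.5648) = (-1.70664128, 2.545648)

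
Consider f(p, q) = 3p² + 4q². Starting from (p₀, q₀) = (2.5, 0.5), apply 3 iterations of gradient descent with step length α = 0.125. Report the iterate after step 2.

∇f = (6p, 8q)
(p₁, q₁) = (2.5, 0.5) − 0.125·(15, 4) = (0.625, 0)
(p₂, q₂) = (0.625, 0) − 0.125·(3.75, 0) = (0.15625, 0)

(0.15625, 0)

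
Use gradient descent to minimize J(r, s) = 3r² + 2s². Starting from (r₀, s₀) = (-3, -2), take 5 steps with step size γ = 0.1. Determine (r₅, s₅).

∇J = (6r, 4s)
(r₁, s₁) = (-3, -2) − 0.1·(-18, -8) = (-1.2, -1.2)
(r₂, s₂) = (-1.2, -1.2) − 0.1·(-7.2, -4.8) = (-0.48, -0.72)
(r₃, s₃) = (-0.48, -0.72) − 0.1·(-2.88, -2.88) = (-0.192, -0.432)
(r₄, s₄) = (-0.192, -0.432) − 0.1·(-1.152, -1.728) = (-0.0768, -0.2592)
(r₅, s₅) = (-0.0768, -0.2592) − 0.1·(-0.4608, -1.0368) = (-0.03072, -0.15552)

(-0.03072, -0.15552)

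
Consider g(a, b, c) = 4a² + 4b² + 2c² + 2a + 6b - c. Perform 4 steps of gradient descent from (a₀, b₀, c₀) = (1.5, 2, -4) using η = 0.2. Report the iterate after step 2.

(0.38, 0.24, 0.08)

∇g = (8a + 2, 8b + 6, 4c - 1)
Step 1: at (1.5, 2, -4), ∇g = (14, 22, -17) → (1.5, 2, -4) − 0.2·(14, 22, -17) = (-1.3, -2.4, -0.6)
Step 2: at (-1.3, -2.4, -0.6), ∇g = (-8.4, -13.2, -3.4) → (-1.3, -2.4, -0.6) − 0.2·(-8.4, -13.2, -3.4) = (0.38, 0.24, 0.08)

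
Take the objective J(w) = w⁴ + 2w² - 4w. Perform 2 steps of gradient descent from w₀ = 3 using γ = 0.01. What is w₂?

J′(w) = 4w³ + 4w - 4
w₁ = 3 − 0.01·116 = 1.84
w₂ = 1.84 − 0.01·28.278016 = 1.55721984

1.55721984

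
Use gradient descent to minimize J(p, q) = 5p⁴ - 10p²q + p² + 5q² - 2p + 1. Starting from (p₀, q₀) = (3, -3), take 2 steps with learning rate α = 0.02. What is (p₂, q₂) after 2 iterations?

∇J = (20p³ - 20pq + 2p - 2, -10p² + 10q)
(p₁, q₁) = (3, -3) − 0.02·(724, -120) = (-11.48, -0.6)
(p₂, q₂) = (-11.48, -0.6) − 0.02·(-30421.79584, -1323.904) = (596.9559168, 25.87808)

(596.9559168, 25.87808)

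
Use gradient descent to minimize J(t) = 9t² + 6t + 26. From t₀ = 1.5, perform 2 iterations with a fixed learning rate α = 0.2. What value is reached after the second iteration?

J′(t) = 18t + 6
Step 1: J′(1.5) = 33; t₁ = 1.5 − 0.2·33 = -5.1
Step 2: J′(-5.1) = -85.8; t₂ = -5.1 − 0.2·(-85.8) = 12.06

12.06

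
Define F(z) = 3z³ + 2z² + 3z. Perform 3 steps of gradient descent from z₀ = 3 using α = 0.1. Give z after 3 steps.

F′(z) = 9z² + 4z + 3
Step 1: F′(3) = 96; z₁ = 3 − 0.1·96 = -6.6
Step 2: F′(-6.6) = 368.64; z₂ = -6.6 − 0.1·368.64 = -43.464
Step 3: F′(-43.464) = 16831.217664; z₃ = -43.464 − 0.1·16831.217664 = -1726.5857664

-1726.5857664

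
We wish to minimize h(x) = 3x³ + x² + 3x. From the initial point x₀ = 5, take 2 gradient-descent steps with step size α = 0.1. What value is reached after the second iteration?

-333.436

h′(x) = 9x² + 2x + 3
x₁ = 5 − 0.1·238 = -18.8
x₂ = -18.8 − 0.1·3146.36 = -333.436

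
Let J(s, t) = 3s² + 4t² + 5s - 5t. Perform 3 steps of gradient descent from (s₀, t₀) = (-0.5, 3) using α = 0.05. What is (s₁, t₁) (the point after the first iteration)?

(-0.6, 2.05)

∇J = (6s + 5, 8t - 5)
Step 1: at (-0.5, 3), ∇J = (2, 19) → (-0.5, 3) − 0.05·(2, 19) = (-0.6, 2.05)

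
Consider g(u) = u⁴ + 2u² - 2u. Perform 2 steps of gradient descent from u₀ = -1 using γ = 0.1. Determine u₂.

0.2

g′(u) = 4u³ + 4u - 2
Step 1: g′(-1) = -10; u₁ = -1 − 0.1·(-10) = 0
Step 2: g′(0) = -2; u₂ = 0 − 0.1·(-2) = 0.2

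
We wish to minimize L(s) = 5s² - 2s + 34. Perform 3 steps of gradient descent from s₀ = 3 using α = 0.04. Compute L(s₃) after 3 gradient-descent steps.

L′(s) = 10s - 2
Step 1: L′(3) = 28; s₁ = 3 − 0.04·28 = 1.88
Step 2: L′(1.88) = 16.8; s₂ = 1.88 − 0.04·16.8 = 1.208
Step 3: L′(1.208) = 10.08; s₃ = 1.208 − 0.04·10.08 = 0.8048
L(0.8048) = 35.6289152

35.6289152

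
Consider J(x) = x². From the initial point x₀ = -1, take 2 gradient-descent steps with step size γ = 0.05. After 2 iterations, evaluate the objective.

J′(x) = 2x
Step 1: J′(-1) = -2; x₁ = -1 − 0.05·(-2) = -0.9
Step 2: J′(-0.9) = -1.8; x₂ = -0.9 − 0.05·(-1.8) = -0.81
J(-0.81) = 0.6561

0.6561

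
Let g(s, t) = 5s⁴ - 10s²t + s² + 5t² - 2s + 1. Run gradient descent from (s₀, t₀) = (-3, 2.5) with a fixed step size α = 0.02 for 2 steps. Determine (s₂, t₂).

∇g = (20s³ - 20st + 2s - 2, -10s² + 10t)
Step 1: at (-3, 2.5), ∇g = (-398, -65) → (-3, 2.5) − 0.02·(-398, -65) = (4.96, 3.8)
Step 2: at (4.96, 3.8), ∇g = (2071.43872, -208.016) → (4.96, 3.8) − 0.02·(2071.43872, -208.016) = (-36.4687744, 7.96032)

(-36.4687744, 7.96032)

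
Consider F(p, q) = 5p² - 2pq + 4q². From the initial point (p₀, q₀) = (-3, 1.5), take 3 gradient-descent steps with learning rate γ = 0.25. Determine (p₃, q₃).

(16.875, -10.3125)

∇F = (10p - 2q, -2p + 8q)
Step 1: at (-3, 1.5), ∇F = (-33, 18) → (-3, 1.5) − 0.25·(-33, 18) = (5.25, -3)
Step 2: at (5.25, -3), ∇F = (58.5, -34.5) → (5.25, -3) − 0.25·(58.5, -34.5) = (-9.375, 5.625)
Step 3: at (-9.375, 5.625), ∇F = (-105, 63.75) → (-9.375, 5.625) − 0.25·(-105, 63.75) = (16.875, -10.3125)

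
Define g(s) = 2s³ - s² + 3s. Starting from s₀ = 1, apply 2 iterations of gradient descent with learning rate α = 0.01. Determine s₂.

g′(s) = 6s² - 2s + 3
s₁ = 1 − 0.01·7 = 0.93
s₂ = 0.93 − 0.01·6.3294 = 0.866706

0.866706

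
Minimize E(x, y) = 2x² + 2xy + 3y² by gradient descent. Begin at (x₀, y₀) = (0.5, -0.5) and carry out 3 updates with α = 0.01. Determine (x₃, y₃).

∇E = (4x + 2y, 2x + 6y)
Step 1: at (0.5, -0.5), ∇E = (1, -2) → (0.5, -0.5) − 0.01·(1, -2) = (0.49, -0.48)
Step 2: at (0.49, -0.48), ∇E = (1, -1.9) → (0.49, -0.48) − 0.01·(1, -1.9) = (0.48, -0.461)
Step 3: at (0.48, -0.461), ∇E = (0.998, -1.806) → (0.48, -0.461) − 0.01·(0.998, -1.806) = (0.47002, -0.44294)

(0.47002, -0.44294)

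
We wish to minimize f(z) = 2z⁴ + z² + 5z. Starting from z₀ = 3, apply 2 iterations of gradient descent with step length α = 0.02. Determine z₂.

-0.99403776

f′(z) = 8z³ + 2z + 5
z₁ = 3 − 0.02·227 = -1.54
z₂ = -1.54 − 0.02·(-27.298112) = -0.99403776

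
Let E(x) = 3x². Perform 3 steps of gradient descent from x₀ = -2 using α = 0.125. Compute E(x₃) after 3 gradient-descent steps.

E′(x) = 6x
Step 1: E′(-2) = -12; x₁ = -2 − 0.125·(-12) = -0.5
Step 2: E′(-0.5) = -3; x₂ = -0.5 − 0.125·(-3) = -0.125
Step 3: E′(-0.125) = -0.75; x₃ = -0.125 − 0.125·(-0.75) = -0.03125
E(-0.03125) = 0.0029296875

0.0029296875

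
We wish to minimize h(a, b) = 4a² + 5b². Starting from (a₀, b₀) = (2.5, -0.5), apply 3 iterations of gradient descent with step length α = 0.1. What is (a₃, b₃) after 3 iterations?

∇h = (8a, 10b)
(a₁, b₁) = (2.5, -0.5) − 0.1·(20, -5) = (0.5, 0)
(a₂, b₂) = (0.5, 0) − 0.1·(4, 0) = (0.1, 0)
(a₃, b₃) = (0.1, 0) − 0.1·(0.8, 0) = (0.02, 0)

(0.02, 0)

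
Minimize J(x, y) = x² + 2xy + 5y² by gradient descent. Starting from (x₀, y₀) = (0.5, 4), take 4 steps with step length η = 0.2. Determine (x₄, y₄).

(1.2232, 5.6192)

∇J = (2x + 2y, 2x + 10y)
Step 1: at (0.5, 4), ∇J = (9, 41) → (0.5, 4) − 0.2·(9, 41) = (-1.3, -4.2)
Step 2: at (-1.3, -4.2), ∇J = (-11, -44.6) → (-1.3, -4.2) − 0.2·(-11, -44.6) = (0.9, 4.72)
Step 3: at (0.9, 4.72), ∇J = (11.24, 49) → (0.9, 4.72) − 0.2·(11.24, 49) = (-1.348, -5.08)
Step 4: at (-1.348, -5.08), ∇J = (-12.856, -53.496) → (-1.348, -5.08) − 0.2·(-12.856, -53.496) = (1.2232, 5.6192)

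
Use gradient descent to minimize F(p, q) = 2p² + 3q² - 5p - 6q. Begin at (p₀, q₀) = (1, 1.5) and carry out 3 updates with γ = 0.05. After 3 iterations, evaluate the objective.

-6.00399525

∇F = (4p - 5, 6q - 6)
Step 1: at (1, 1.5), ∇F = (-1, 3) → (1, 1.5) − 0.05·(-1, 3) = (1.05, 1.35)
Step 2: at (1.05, 1.35), ∇F = (-0.8, 2.1) → (1.05, 1.35) − 0.05·(-0.8, 2.1) = (1.09, 1.245)
Step 3: at (1.09, 1.245), ∇F = (-0.64, 1.47) → (1.09, 1.245) − 0.05·(-0.64, 1.47) = (1.122, 1.1715)
F(1.122, 1.1715) = -6.00399525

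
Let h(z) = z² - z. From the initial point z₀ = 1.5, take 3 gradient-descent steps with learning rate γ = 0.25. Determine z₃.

h′(z) = 2z - 1
z₁ = 1.5 − 0.25·2 = 1
z₂ = 1 − 0.25·1 = 0.75
z₃ = 0.75 − 0.25·0.5 = 0.625

0.625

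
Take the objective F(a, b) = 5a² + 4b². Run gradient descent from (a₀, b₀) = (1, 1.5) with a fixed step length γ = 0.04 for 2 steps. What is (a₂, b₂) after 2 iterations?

(0.36, 0.6936)

∇F = (10a, 8b)
Step 1: at (1, 1.5), ∇F = (10, 12) → (1, 1.5) − 0.04·(10, 12) = (0.6, 1.02)
Step 2: at (0.6, 1.02), ∇F = (6, 8.16) → (0.6, 1.02) − 0.04·(6, 8.16) = (0.36, 0.6936)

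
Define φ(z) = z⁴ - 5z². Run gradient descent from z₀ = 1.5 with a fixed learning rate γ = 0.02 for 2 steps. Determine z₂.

1.54947384

φ′(z) = 4z³ - 10z
Step 1: φ′(1.5) = -1.5; z₁ = 1.5 − 0.02·(-1.5) = 1.53
Step 2: φ′(1.53) = -0.973692; z₂ = 1.53 − 0.02·(-0.973692) = 1.54947384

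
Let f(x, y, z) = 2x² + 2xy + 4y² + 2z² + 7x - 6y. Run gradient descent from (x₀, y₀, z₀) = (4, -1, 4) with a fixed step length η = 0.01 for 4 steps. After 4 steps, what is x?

∇f = (4x + 2y + 7, 2x + 8y - 6, 4z)
Step 1: at (4, -1, 4), ∇f = (21, -6, 16) → (4, -1, 4) − 0.01·(21, -6, 16) = (3.79, -0.94, 3.84)
Step 2: at (3.79, -0.94, 3.84), ∇f = (20.28, -5.94, 15.36) → (3.79, -0.94, 3.84) − 0.01·(20.28, -5.94, 15.36) = (3.5872, -0.8806, 3.6864)
Step 3: at (3.5872, -0.8806, 3.6864), ∇f = (19.5876, -5.8704, 14.7456) → (3.5872, -0.8806, 3.6864) − 0.01·(19.5876, -5.8704, 14.7456) = (3.391324, -0.821896, 3.538944)
Step 4: at (3.391324, -0.821896, 3.538944), ∇f = (18.921504, -5.79252, 14.155776) → (3.391324, -0.821896, 3.538944) − 0.01·(18.921504, -5.79252, 14.155776) = (3.20210896, -0.7639708, 3.39738624)
x = 3.20210896

3.20210896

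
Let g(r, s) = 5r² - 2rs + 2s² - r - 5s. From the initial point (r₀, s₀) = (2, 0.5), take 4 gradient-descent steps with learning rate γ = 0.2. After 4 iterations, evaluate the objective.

∇g = (10r - 2s - 1, -2r + 4s - 5)
Step 1: at (2, 0.5), ∇g = (18, -7) → (2, 0.5) − 0.2·(18, -7) = (-1.6, 1.9)
Step 2: at (-1.6, 1.9), ∇g = (-20.8, 5.8) → (-1.6, 1.9) − 0.2·(-20.8, 5.8) = (2.56, 0.74)
Step 3: at (2.56, 0.74), ∇g = (23.12, -7.16) → (2.56, 0.74) − 0.2·(23.12, -7.16) = (-2.064, 2.172)
Step 4: at (-2.064, 2.172), ∇g = (-25.984, 7.816) → (-2.064, 2.172) − 0.2·(-25.984, 7.816) = (3.1328, 0.6088)
g(3.1328, 0.6088) = 39.8221568

39.8221568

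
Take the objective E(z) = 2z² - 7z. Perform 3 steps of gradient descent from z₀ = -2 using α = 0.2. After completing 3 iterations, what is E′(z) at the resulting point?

-0.12

E′(z) = 4z - 7
z₁ = -2 − 0.2·(-15) = 1
z₂ = 1 − 0.2·(-3) = 1.6
z₃ = 1.6 − 0.2·(-0.6) = 1.72
E′(z) at (1.72) = -0.12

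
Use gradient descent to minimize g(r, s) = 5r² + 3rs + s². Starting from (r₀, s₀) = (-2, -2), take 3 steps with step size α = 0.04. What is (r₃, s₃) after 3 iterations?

∇g = (10r + 3s, 3r + 2s)
(r₁, s₁) = (-2, -2) − 0.04·(-26, -10) = (-0.96, -1.6)
(r₂, s₂) = (-0.96, -1.6) − 0.04·(-14.4, -6.08) = (-0.384, -1.3568)
(r₃, s₃) = (-0.384, -1.3568) − 0.04·(-7.9104, -3.8656) = (-0.067584, -1.202176)

(-0.067584, -1.202176)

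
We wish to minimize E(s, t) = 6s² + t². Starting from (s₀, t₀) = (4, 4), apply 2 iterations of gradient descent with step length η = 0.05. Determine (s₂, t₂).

(0.64, 3.24)

∇E = (12s, 2t)
(s₁, t₁) = (4, 4) − 0.05·(48, 8) = (1.6, 3.6)
(s₂, t₂) = (1.6, 3.6) − 0.05·(19.2, 7.2) = (0.64, 3.24)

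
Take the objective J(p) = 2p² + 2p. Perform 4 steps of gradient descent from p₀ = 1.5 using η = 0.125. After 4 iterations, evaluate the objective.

J′(p) = 4p + 2
p₁ = 1.5 − 0.125·8 = 0.5
p₂ = 0.5 − 0.125·4 = 0
p₃ = 0 − 0.125·2 = -0.25
p₄ = -0.25 − 0.125·1 = -0.375
J(-0.375) = -0.46875

-0.46875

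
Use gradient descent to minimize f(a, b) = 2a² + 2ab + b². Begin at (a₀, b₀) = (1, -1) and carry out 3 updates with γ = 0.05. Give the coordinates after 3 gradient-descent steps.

∇f = (4a + 2b, 2a + 2b)
(a₁, b₁) = (1, -1) − 0.05·(2, 0) = (0.9, -1)
(a₂, b₂) = (0.9, -1) − 0.05·(1.6, -0.2) = (0.82, -0.99)
(a₃, b₃) = (0.82, -0.99) − 0.05·(1.3, -0.34) = (0.755, -0.973)

(0.755, -0.973)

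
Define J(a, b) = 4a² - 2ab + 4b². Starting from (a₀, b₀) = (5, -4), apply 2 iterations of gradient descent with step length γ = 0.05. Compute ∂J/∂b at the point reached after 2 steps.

-9.78

∇J = (8a - 2b, -2a + 8b)
Step 1: at (5, -4), ∇J = (48, -42) → (5, -4) − 0.05·(48, -42) = (2.6, -1.9)
Step 2: at (2.6, -1.9), ∇J = (24.6, -20.4) → (2.6, -1.9) − 0.05·(24.6, -20.4) = (1.37, -0.88)
∂J/∂b at (1.37, -0.88) = -9.78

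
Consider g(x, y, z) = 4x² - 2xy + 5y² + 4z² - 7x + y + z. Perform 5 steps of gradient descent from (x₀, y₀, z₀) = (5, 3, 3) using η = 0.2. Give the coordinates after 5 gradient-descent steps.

(1.38944, -0.77376, -0.368)

∇g = (8x - 2y - 7, -2x + 10y + 1, 8z + 1)
(x₁, y₁, z₁) = (5, 3, 3) − 0.2·(27, 21, 25) = (-0.4, -1.2, -2)
(x₂, y₂, z₂) = (-0.4, -1.2, -2) − 0.2·(-7.8, -10.2, -15) = (1.16, 0.84, 1)
(x₃, y₃, z₃) = (1.16, 0.84, 1) − 0.2·(0.6, 7.08, 9) = (1.04, -0.576, -0.8)
(x₄, y₄, z₄) = (1.04, -0.576, -0.8) − 0.2·(2.472, -6.84, -5.4) = (0.5456, 0.792, 0.28)
(x₅, y₅, z₅) = (0.5456, 0.792, 0.28) − 0.2·(-4.2192, 7.8288, 3.24) = (1.38944, -0.77376, -0.368)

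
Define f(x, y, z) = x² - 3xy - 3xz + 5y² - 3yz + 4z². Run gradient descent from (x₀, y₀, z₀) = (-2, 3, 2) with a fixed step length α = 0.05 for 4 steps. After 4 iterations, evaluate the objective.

0.7214830171875

∇f = (2x - 3y - 3z, -3x + 10y - 3z, -3x - 3y + 8z)
Step 1: at (-2, 3, 2), ∇f = (-19, 30, 13) → (-2, 3, 2) − 0.05·(-19, 30, 13) = (-1.05, 1.5, 1.35)
Step 2: at (-1.05, 1.5, 1.35), ∇f = (-10.65, 14.1, 9.45) → (-1.05, 1.5, 1.35) − 0.05·(-10.65, 14.1, 9.45) = (-0.5175, 0.795, 0.8775)
Step 3: at (-0.5175, 0.795, 0.8775), ∇f = (-6.0525, 6.87, 6.1875) → (-0.5175, 0.795, 0.8775) − 0.05·(-6.0525, 6.87, 6.1875) = (-0.214875, 0.4515, 0.568125)
Step 4: at (-0.214875, 0.4515, 0.568125), ∇f = (-3.488625, 3.45525, 3.835125) → (-0.214875, 0.4515, 0.568125) − 0.05·(-3.488625, 3.45525, 3.835125) = (-0.04044375, 0.2787375, 0.37636875)
f(-0.04044375, 0.2787375, 0.37636875) = 0.7214830171875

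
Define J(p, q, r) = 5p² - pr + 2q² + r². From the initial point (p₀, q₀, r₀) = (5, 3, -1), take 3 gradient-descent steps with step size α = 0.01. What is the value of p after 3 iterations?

3.619865

∇J = (10p - r, 4q, -p + 2r)
Step 1: at (5, 3, -1), ∇J = (51, 12, -7) → (5, 3, -1) − 0.01·(51, 12, -7) = (4.49, 2.88, -0.93)
Step 2: at (4.49, 2.88, -0.93), ∇J = (45.83, 11.52, -6.35) → (4.49, 2.88, -0.93) − 0.01·(45.83, 11.52, -6.35) = (4.0317, 2.7648, -0.8665)
Step 3: at (4.0317, 2.7648, -0.8665), ∇J = (41.1835, 11.0592, -5.7647) → (4.0317, 2.7648, -0.8665) − 0.01·(41.1835, 11.0592, -5.7647) = (3.619865, 2.654208, -0.808853)
p = 3.619865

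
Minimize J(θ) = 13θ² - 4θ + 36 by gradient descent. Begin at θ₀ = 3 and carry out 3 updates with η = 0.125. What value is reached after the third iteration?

-32.265625

J′(θ) = 26θ - 4
θ₁ = 3 − 0.125·74 = -6.25
θ₂ = -6.25 − 0.125·(-166.5) = 14.5625
θ₃ = 14.5625 − 0.125·374.625 = -32.265625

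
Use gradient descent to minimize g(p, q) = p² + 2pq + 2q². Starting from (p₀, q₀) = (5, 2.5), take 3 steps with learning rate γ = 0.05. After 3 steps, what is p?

3.23

∇g = (2p + 2q, 2p + 4q)
Step 1: at (5, 2.5), ∇g = (15, 20) → (5, 2.5) − 0.05·(15, 20) = (4.25, 1.5)
Step 2: at (4.25, 1.5), ∇g = (11.5, 14.5) → (4.25, 1.5) − 0.05·(11.5, 14.5) = (3.675, 0.775)
Step 3: at (3.675, 0.775), ∇g = (8.9, 10.45) → (3.675, 0.775) − 0.05·(8.9, 10.45) = (3.23, 0.2525)
p = 3.23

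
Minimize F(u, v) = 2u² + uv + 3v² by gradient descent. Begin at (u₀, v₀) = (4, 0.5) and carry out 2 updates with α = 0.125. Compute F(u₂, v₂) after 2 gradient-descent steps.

2.06036376953125

∇F = (4u + v, u + 6v)
Step 1: at (4, 0.5), ∇F = (16.5, 7) → (4, 0.5) − 0.125·(16.5, 7) = (1.9375, -0.375)
Step 2: at (1.9375, -0.375), ∇F = (7.375, -0.3125) → (1.9375, -0.375) − 0.125·(7.375, -0.3125) = (1.015625, -0.3359375)
F(1.015625, -0.3359375) = 2.06036376953125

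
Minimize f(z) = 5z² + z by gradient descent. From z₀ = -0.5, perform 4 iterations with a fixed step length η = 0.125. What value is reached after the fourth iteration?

f′(z) = 10z + 1
z₁ = -0.5 − 0.125·(-4) = 0
z₂ = 0 − 0.125·1 = -0.125
z₃ = -0.125 − 0.125·(-0.25) = -0.09375
z₄ = -0.09375 − 0.125·0.0625 = -0.1015625

-0.1015625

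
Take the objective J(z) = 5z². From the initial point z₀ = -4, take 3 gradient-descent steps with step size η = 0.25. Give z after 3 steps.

13.5

J′(z) = 10z
Step 1: J′(-4) = -40; z₁ = -4 − 0.25·(-40) = 6
Step 2: J′(6) = 60; z₂ = 6 − 0.25·60 = -9
Step 3: J′(-9) = -90; z₃ = -9 − 0.25·(-90) = 13.5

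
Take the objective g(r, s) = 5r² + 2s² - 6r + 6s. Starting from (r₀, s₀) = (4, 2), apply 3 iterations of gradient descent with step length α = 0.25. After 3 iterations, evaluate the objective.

∇g = (10r - 6, 4s + 6)
(r₁, s₁) = (4, 2) − 0.25·(34, 14) = (-4.5, -1.5)
(r₂, s₂) = (-4.5, -1.5) − 0.25·(-51, 0) = (8.25, -1.5)
(r₃, s₃) = (8.25, -1.5) − 0.25·(76.5, 0) = (-10.875, -1.5)
g(-10.875, -1.5) = 652.078125

652.078125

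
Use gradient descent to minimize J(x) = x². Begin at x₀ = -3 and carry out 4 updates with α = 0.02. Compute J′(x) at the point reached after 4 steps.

-5.09607936

J′(x) = 2x
x₁ = -3 − 0.02·(-6) = -2.88
x₂ = -2.88 − 0.02·(-5.76) = -2.7648
x₃ = -2.7648 − 0.02·(-5.5296) = -2.654208
x₄ = -2.654208 − 0.02·(-5.308416) = -2.54803968
J′(x) at (-2.54803968) = -5.09607936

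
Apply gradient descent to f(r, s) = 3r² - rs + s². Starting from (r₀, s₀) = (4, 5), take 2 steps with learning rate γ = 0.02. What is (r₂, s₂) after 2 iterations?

(3.2832, 4.7572)

∇f = (6r - s, -r + 2s)
Step 1: at (4, 5), ∇f = (19, 6) → (4, 5) − 0.02·(19, 6) = (3.62, 4.88)
Step 2: at (3.62, 4.88), ∇f = (16.84, 6.14) → (3.62, 4.88) − 0.02·(16.84, 6.14) = (3.2832, 4.7572)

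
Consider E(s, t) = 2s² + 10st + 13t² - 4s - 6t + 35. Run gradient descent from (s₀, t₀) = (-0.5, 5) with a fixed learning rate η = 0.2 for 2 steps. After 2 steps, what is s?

∇E = (4s + 10t - 4, 10s + 26t - 6)
Step 1: at (-0.5, 5), ∇E = (44, 119) → (-0.5, 5) − 0.2·(44, 119) = (-9.3, -18.8)
Step 2: at (-9.3, -18.8), ∇E = (-229.2, -587.8) → (-9.3, -18.8) − 0.2·(-229.2, -587.8) = (36.54, 98.76)
s = 36.54

36.54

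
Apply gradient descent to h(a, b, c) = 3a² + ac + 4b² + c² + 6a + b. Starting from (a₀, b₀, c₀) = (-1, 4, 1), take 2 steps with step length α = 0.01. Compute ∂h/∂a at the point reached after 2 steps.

0.8645

∇h = (6a + c + 6, 8b + 1, a + 2c)
(a₁, b₁, c₁) = (-1, 4, 1) − 0.01·(1, 33, 1) = (-1.01, 3.67, 0.99)
(a₂, b₂, c₂) = (-1.01, 3.67, 0.99) − 0.01·(0.93, 30.36, 0.97) = (-1.0193, 3.3664, 0.9803)
∂h/∂a at (-1.0193, 3.3664, 0.9803) = 0.8645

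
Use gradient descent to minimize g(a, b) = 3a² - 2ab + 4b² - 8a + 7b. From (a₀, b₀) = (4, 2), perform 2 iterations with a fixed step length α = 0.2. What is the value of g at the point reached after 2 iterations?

∇g = (6a - 2b - 8, -2a + 8b + 7)
(a₁, b₁) = (4, 2) − 0.2·(12, 15) = (1.6, -1)
(a₂, b₂) = (1.6, -1) − 0.2·(3.6, -4.2) = (0.88, -0.16)
g(0.88, -0.16) = -5.4528

-5.4528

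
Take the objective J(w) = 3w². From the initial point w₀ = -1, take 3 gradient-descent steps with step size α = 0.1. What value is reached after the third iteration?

J′(w) = 6w
w₁ = -1 − 0.1·(-6) = -0.4
w₂ = -0.4 − 0.1·(-2.4) = -0.16
w₃ = -0.16 − 0.1·(-0.96) = -0.064

-0.064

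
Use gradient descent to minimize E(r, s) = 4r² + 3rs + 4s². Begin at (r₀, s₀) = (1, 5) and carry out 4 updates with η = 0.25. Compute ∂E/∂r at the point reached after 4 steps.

309.46484375

∇E = (8r + 3s, 3r + 8s)
Step 1: at (1, 5), ∇E = (23, 43) → (1, 5) − 0.25·(23, 43) = (-4.75, -5.75)
Step 2: at (-4.75, -5.75), ∇E = (-55.25, -60.25) → (-4.75, -5.75) − 0.25·(-55.25, -60.25) = (9.0625, 9.3125)
Step 3: at (9.0625, 9.3125), ∇E = (100.4375, 101.6875) → (9.0625, 9.3125) − 0.25·(100.4375, 101.6875) = (-16.046875, -16.109375)
Step 4: at (-16.046875, -16.109375), ∇E = (-176.703125, -177.015625) → (-16.046875, -16.109375) − 0.25·(-176.703125, -177.015625) = (28.12890625, 28.14453125)
∂E/∂r at (28.12890625, 28.14453125) = 309.46484375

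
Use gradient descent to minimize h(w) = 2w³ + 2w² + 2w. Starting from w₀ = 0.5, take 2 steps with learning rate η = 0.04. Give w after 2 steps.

0.136384

h′(w) = 6w² + 4w + 2
Step 1: h′(0.5) = 5.5; w₁ = 0.5 − 0.04·5.5 = 0.28
Step 2: h′(0.28) = 3.5904; w₂ = 0.28 − 0.04·3.5904 = 0.136384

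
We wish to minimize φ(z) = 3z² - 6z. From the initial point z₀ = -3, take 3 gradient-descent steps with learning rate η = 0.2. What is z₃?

φ′(z) = 6z - 6
Step 1: φ′(-3) = -24; z₁ = -3 − 0.2·(-24) = 1.8
Step 2: φ′(1.8) = 4.8; z₂ = 1.8 − 0.2·4.8 = 0.84
Step 3: φ′(0.84) = -0.96; z₃ = 0.84 − 0.2·(-0.96) = 1.032

1.032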